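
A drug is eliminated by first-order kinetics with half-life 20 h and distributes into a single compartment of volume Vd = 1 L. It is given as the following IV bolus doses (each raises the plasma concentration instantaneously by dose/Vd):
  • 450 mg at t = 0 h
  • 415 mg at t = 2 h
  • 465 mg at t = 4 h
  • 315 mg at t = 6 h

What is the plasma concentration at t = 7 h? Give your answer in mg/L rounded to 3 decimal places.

k = ln 2 / 20 = 0.03466 per h
Dose 1 (450 mg at t=0 h): 450·exp(−0.03466·7) = 353.063 mg/L
Dose 2 (415 mg at t=2 h): 415·exp(−0.03466·5) = 348.972 mg/L
Dose 3 (465 mg at t=4 h): 465·exp(−0.03466·3) = 419.081 mg/L
Dose 4 (315 mg at t=6 h): 315·exp(−0.03466·1) = 304.270 mg/L
C(7) = 353.063 + 348.972 + 419.081 + 304.270 = 1425.386 mg/L

1425.386 mg/L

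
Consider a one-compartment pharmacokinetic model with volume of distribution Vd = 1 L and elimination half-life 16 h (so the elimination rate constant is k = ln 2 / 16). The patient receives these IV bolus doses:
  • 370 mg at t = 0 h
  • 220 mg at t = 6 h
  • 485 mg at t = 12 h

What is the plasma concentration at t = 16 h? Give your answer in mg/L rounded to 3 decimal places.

k = ln 2 / 16 = 0.04332 per h
Dose 1 (370 mg at t=0 h): 370·exp(−0.04332·16) = 185.000 mg/L
Dose 2 (220 mg at t=6 h): 220·exp(−0.04332·10) = 142.652 mg/L
Dose 3 (485 mg at t=12 h): 485·exp(−0.04332·4) = 407.835 mg/L
C(16) = 185.000 + 142.652 + 407.835 = 735.487 mg/L

735.487 mg/L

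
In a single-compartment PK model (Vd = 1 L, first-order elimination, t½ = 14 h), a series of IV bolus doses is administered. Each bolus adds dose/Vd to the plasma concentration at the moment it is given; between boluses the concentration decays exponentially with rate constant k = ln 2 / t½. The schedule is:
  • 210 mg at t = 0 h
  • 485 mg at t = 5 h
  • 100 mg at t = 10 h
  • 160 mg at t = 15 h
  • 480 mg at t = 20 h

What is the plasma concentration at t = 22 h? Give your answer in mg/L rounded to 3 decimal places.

k = ln 2 / 14 = 0.04951 per h
Dose 1 (210 mg at t=0 h): 210·exp(−0.04951·22) = 70.660 mg/L
Dose 2 (485 mg at t=5 h): 485·exp(−0.04951·17) = 209.028 mg/L
Dose 3 (100 mg at t=10 h): 100·exp(−0.04951·12) = 55.204 mg/L
Dose 4 (160 mg at t=15 h): 160·exp(−0.04951·7) = 113.137 mg/L
Dose 5 (480 mg at t=20 h): 480·exp(−0.04951·2) = 434.747 mg/L
C(22) = 70.660 + 209.028 + 55.204 + 113.137 + 434.747 = 882.777 mg/L

882.777 mg/L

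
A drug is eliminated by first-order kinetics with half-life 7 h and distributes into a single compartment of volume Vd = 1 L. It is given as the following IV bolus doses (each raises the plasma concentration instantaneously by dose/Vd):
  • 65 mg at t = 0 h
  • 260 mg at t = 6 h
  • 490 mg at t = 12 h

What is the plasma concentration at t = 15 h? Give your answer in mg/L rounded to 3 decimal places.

485.430 mg/L

k = ln 2 / 7 = 0.09902 per h
Dose 1 (65 mg at t=0 h): 65·exp(−0.09902·15) = 14.718 mg/L
Dose 2 (260 mg at t=6 h): 260·exp(−0.09902·9) = 106.644 mg/L
Dose 3 (490 mg at t=12 h): 490·exp(−0.09902·3) = 364.069 mg/L
C(15) = 14.718 + 106.644 + 364.069 = 485.430 mg/L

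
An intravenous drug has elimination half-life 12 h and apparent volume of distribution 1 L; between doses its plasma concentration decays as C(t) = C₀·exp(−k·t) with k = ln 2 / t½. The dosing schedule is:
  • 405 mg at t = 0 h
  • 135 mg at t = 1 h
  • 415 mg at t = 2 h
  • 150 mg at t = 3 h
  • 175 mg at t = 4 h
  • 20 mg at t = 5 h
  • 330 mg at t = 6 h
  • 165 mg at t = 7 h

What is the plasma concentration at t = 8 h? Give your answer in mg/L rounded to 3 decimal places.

k = ln 2 / 12 = 0.05776 per h
Dose 1 (405 mg at t=0 h): 405·exp(−0.05776·8) = 255.134 mg/L
Dose 2 (135 mg at t=1 h): 135·exp(−0.05776·7) = 90.102 mg/L
Dose 3 (415 mg at t=2 h): 415·exp(−0.05776·6) = 293.449 mg/L
Dose 4 (150 mg at t=3 h): 150·exp(−0.05776·5) = 112.373 mg/L
Dose 5 (175 mg at t=4 h): 175·exp(−0.05776·4) = 138.898 mg/L
Dose 6 (20 mg at t=5 h): 20·exp(−0.05776·3) = 16.818 mg/L
Dose 7 (330 mg at t=6 h): 330·exp(−0.05776·2) = 293.997 mg/L
Dose 8 (165 mg at t=7 h): 165·exp(−0.05776·1) = 155.739 mg/L
C(8) = 255.134 + 90.102 + 293.449 + 112.373 + 138.898 + 16.818 + 293.997 + 155.739 = 1356.509 mg/L

1356.509 mg/L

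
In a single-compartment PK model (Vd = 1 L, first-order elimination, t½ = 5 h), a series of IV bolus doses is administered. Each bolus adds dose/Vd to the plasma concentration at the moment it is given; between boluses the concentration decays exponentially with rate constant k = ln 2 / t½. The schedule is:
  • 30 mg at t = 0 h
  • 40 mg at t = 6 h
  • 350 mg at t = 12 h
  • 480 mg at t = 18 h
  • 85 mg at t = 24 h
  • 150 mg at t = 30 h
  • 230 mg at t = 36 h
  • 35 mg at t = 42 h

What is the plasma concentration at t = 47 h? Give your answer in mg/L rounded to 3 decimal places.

96.801 mg/L

k = ln 2 / 5 = 0.13863 per h
Dose 1 (30 mg at t=0 h): 30·exp(−0.13863·47) = 0.044 mg/L
Dose 2 (40 mg at t=6 h): 40·exp(−0.13863·41) = 0.136 mg/L
Dose 3 (350 mg at t=12 h): 350·exp(−0.13863·35) = 2.734 mg/L
Dose 4 (480 mg at t=18 h): 480·exp(−0.13863·29) = 8.615 mg/L
Dose 5 (85 mg at t=24 h): 85·exp(−0.13863·23) = 3.505 mg/L
Dose 6 (150 mg at t=30 h): 150·exp(−0.13863·17) = 14.210 mg/L
Dose 7 (230 mg at t=36 h): 230·exp(−0.13863·11) = 50.057 mg/L
Dose 8 (35 mg at t=42 h): 35·exp(−0.13863·5) = 17.500 mg/L
C(47) = 0.044 + 0.136 + 2.734 + 8.615 + 3.505 + 14.210 + 50.057 + 17.500 = 96.801 mg/L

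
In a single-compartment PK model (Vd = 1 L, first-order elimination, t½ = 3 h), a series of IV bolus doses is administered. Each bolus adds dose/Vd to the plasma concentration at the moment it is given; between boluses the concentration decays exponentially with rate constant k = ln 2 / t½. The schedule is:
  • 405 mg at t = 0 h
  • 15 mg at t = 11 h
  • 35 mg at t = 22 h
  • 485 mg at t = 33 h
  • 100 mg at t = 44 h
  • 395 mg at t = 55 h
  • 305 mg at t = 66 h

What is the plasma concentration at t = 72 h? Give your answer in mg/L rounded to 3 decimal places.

k = ln 2 / 3 = 0.23105 per h
Dose 1 (405 mg at t=0 h): 405·exp(−0.23105·72) = 0.000 mg/L
Dose 2 (15 mg at t=11 h): 15·exp(−0.23105·61) = 0.000 mg/L
Dose 3 (35 mg at t=22 h): 35·exp(−0.23105·50) = 0.000 mg/L
Dose 4 (485 mg at t=33 h): 485·exp(−0.23105·39) = 0.059 mg/L
Dose 5 (100 mg at t=44 h): 100·exp(−0.23105·28) = 0.155 mg/L
Dose 6 (395 mg at t=55 h): 395·exp(−0.23105·17) = 7.776 mg/L
Dose 7 (305 mg at t=66 h): 305·exp(−0.23105·6) = 76.250 mg/L
C(72) = 0.000 + 0.000 + 0.000 + 0.059 + 0.155 + 7.776 + 76.250 = 84.241 mg/L

84.241 mg/L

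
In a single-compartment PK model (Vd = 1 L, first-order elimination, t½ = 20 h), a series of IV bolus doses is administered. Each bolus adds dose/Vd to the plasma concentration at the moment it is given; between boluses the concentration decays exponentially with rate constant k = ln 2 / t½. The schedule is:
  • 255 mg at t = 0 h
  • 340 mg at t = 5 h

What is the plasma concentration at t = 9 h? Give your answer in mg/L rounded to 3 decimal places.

k = ln 2 / 20 = 0.03466 per h
Dose 1 (255 mg at t=0 h): 255·exp(−0.03466·9) = 186.671 mg/L
Dose 2 (340 mg at t=5 h): 340·exp(−0.03466·4) = 295.987 mg/L
C(9) = 186.671 + 295.987 = 482.658 mg/L

482.658 mg/L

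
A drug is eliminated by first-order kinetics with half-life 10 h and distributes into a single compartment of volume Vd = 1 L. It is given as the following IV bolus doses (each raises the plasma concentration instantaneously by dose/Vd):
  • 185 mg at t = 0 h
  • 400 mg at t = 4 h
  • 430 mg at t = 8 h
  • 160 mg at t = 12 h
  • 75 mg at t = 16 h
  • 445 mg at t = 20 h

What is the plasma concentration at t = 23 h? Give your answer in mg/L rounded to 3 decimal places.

k = ln 2 / 10 = 0.06931 per h
Dose 1 (185 mg at t=0 h): 185·exp(−0.06931·23) = 37.567 mg/L
Dose 2 (400 mg at t=4 h): 400·exp(−0.06931·19) = 107.177 mg/L
Dose 3 (430 mg at t=8 h): 430·exp(−0.06931·15) = 152.028 mg/L
Dose 4 (160 mg at t=12 h): 160·exp(−0.06931·11) = 74.643 mg/L
Dose 5 (75 mg at t=16 h): 75·exp(−0.06931·7) = 46.168 mg/L
Dose 6 (445 mg at t=20 h): 445·exp(−0.06931·3) = 361.452 mg/L
C(23) = 37.567 + 107.177 + 152.028 + 74.643 + 46.168 + 361.452 = 779.035 mg/L

779.035 mg/L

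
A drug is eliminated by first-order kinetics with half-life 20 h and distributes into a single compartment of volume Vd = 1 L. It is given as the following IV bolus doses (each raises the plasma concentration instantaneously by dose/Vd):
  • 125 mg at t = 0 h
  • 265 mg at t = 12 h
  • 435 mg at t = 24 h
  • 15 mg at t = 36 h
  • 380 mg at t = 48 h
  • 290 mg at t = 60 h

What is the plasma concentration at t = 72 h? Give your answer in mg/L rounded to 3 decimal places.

k = ln 2 / 20 = 0.03466 per h
Dose 1 (125 mg at t=0 h): 125·exp(−0.03466·72) = 10.309 mg/L
Dose 2 (265 mg at t=12 h): 265·exp(−0.03466·60) = 33.125 mg/L
Dose 3 (435 mg at t=24 h): 435·exp(−0.03466·48) = 82.417 mg/L
Dose 4 (15 mg at t=36 h): 15·exp(−0.03466·36) = 4.308 mg/L
Dose 5 (380 mg at t=48 h): 380·exp(−0.03466·24) = 165.405 mg/L
Dose 6 (290 mg at t=60 h): 290·exp(−0.03466·12) = 191.329 mg/L
C(72) = 10.309 + 33.125 + 82.417 + 4.308 + 165.405 + 191.329 = 486.892 mg/L

486.892 mg/L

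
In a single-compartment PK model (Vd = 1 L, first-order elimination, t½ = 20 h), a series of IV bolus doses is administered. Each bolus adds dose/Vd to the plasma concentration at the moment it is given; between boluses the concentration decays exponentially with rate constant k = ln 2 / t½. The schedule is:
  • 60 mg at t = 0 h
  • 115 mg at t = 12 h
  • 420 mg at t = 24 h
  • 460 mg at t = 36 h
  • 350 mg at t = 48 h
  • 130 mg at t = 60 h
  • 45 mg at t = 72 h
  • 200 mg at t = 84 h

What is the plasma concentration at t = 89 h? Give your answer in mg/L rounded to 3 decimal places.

k = ln 2 / 20 = 0.03466 per h
Dose 1 (60 mg at t=0 h): 60·exp(−0.03466·89) = 2.745 mg/L
Dose 2 (115 mg at t=12 h): 115·exp(−0.03466·77) = 7.975 mg/L
Dose 3 (420 mg at t=24 h): 420·exp(−0.03466·65) = 44.147 mg/L
Dose 4 (460 mg at t=36 h): 460·exp(−0.03466·53) = 73.287 mg/L
Dose 5 (350 mg at t=48 h): 350·exp(−0.03466·41) = 84.519 mg/L
Dose 6 (130 mg at t=60 h): 130·exp(−0.03466·29) = 47.583 mg/L
Dose 7 (45 mg at t=72 h): 45·exp(−0.03466·17) = 24.965 mg/L
Dose 8 (200 mg at t=84 h): 200·exp(−0.03466·5) = 168.179 mg/L
C(89) = 2.745 + 7.975 + 44.147 + 73.287 + 84.519 + 47.583 + 24.965 + 168.179 = 453.401 mg/L

453.401 mg/L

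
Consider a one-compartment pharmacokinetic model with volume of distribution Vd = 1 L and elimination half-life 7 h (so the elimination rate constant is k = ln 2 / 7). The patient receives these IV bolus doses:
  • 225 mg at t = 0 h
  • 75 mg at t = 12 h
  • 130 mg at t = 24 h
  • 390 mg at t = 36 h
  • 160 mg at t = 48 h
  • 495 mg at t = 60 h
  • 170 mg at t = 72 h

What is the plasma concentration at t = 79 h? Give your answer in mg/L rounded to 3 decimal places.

k = ln 2 / 7 = 0.09902 per h
Dose 1 (225 mg at t=0 h): 225·exp(−0.09902·79) = 0.090 mg/L
Dose 2 (75 mg at t=12 h): 75·exp(−0.09902·67) = 0.099 mg/L
Dose 3 (130 mg at t=24 h): 130·exp(−0.09902·55) = 0.561 mg/L
Dose 4 (390 mg at t=36 h): 390·exp(−0.09902·43) = 5.519 mg/L
Dose 5 (160 mg at t=48 h): 160·exp(−0.09902·31) = 7.430 mg/L
Dose 6 (495 mg at t=60 h): 495·exp(−0.09902·19) = 75.426 mg/L
Dose 7 (170 mg at t=72 h): 170·exp(−0.09902·7) = 85.000 mg/L
C(79) = 0.090 + 0.099 + 0.561 + 5.519 + 7.430 + 75.426 + 85.000 = 174.125 mg/L

174.125 mg/L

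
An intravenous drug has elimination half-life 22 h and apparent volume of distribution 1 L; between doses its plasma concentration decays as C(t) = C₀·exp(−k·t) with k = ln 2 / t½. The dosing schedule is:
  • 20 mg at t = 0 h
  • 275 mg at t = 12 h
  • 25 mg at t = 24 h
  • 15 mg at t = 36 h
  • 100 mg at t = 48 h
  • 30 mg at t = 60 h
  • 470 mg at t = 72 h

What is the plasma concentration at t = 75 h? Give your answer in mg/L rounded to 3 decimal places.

k = ln 2 / 22 = 0.03151 per h
Dose 1 (20 mg at t=0 h): 20·exp(−0.03151·75) = 1.883 mg/L
Dose 2 (275 mg at t=12 h): 275·exp(−0.03151·63) = 37.783 mg/L
Dose 3 (25 mg at t=24 h): 25·exp(−0.03151·51) = 5.013 mg/L
Dose 4 (15 mg at t=36 h): 15·exp(−0.03151·39) = 4.390 mg/L
Dose 5 (100 mg at t=48 h): 100·exp(−0.03151·27) = 42.712 mg/L
Dose 6 (30 mg at t=60 h): 30·exp(−0.03151·15) = 18.701 mg/L
Dose 7 (470 mg at t=72 h): 470·exp(−0.03151·3) = 427.610 mg/L
C(75) = 1.883 + 37.783 + 5.013 + 4.390 + 42.712 + 18.701 + 427.610 = 538.092 mg/L

538.092 mg/L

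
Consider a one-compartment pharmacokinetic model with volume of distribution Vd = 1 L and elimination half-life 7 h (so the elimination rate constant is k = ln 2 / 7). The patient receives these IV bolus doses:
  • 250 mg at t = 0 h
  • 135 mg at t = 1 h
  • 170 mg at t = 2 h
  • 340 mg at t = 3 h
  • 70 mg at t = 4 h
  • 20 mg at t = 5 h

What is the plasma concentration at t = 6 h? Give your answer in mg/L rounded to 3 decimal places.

662.853 mg/L

k = ln 2 / 7 = 0.09902 per h
Dose 1 (250 mg at t=0 h): 250·exp(−0.09902·6) = 138.011 mg/L
Dose 2 (135 mg at t=1 h): 135·exp(−0.09902·5) = 82.283 mg/L
Dose 3 (170 mg at t=2 h): 170·exp(−0.09902·4) = 114.402 mg/L
Dose 4 (340 mg at t=3 h): 340·exp(−0.09902·3) = 252.619 mg/L
Dose 5 (70 mg at t=4 h): 70·exp(−0.09902·2) = 57.423 mg/L
Dose 6 (20 mg at t=5 h): 20·exp(−0.09902·1) = 18.114 mg/L
C(6) = 138.011 + 82.283 + 114.402 + 252.619 + 57.423 + 18.114 = 662.853 mg/L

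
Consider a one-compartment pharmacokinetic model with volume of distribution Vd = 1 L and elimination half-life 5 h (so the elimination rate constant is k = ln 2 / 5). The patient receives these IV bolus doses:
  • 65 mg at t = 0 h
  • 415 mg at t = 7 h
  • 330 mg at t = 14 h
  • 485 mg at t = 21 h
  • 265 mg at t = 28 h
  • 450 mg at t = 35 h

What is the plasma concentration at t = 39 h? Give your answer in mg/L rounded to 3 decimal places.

k = ln 2 / 5 = 0.13863 per h
Dose 1 (65 mg at t=0 h): 65·exp(−0.13863·39) = 0.292 mg/L
Dose 2 (415 mg at t=7 h): 415·exp(−0.13863·32) = 4.914 mg/L
Dose 3 (330 mg at t=14 h): 330·exp(−0.13863·25) = 10.313 mg/L
Dose 4 (485 mg at t=21 h): 485·exp(−0.13863·18) = 39.998 mg/L
Dose 5 (265 mg at t=28 h): 265·exp(−0.13863·11) = 57.674 mg/L
Dose 6 (450 mg at t=35 h): 450·exp(−0.13863·4) = 258.457 mg/L
C(39) = 0.292 + 4.914 + 10.313 + 39.998 + 57.674 + 258.457 = 371.647 mg/L

371.647 mg/L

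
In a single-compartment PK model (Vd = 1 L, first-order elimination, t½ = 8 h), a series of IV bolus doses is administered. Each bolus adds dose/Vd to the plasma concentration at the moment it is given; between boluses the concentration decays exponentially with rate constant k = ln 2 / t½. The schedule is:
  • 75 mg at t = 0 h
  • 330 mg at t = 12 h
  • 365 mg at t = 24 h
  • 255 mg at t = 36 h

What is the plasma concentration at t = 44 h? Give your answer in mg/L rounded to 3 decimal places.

214.306 mg/L

k = ln 2 / 8 = 0.08664 per h
Dose 1 (75 mg at t=0 h): 75·exp(−0.08664·44) = 1.657 mg/L
Dose 2 (330 mg at t=12 h): 330·exp(−0.08664·32) = 20.625 mg/L
Dose 3 (365 mg at t=24 h): 365·exp(−0.08664·20) = 64.523 mg/L
Dose 4 (255 mg at t=36 h): 255·exp(−0.08664·8) = 127.500 mg/L
C(44) = 1.657 + 20.625 + 64.523 + 127.500 = 214.306 mg/L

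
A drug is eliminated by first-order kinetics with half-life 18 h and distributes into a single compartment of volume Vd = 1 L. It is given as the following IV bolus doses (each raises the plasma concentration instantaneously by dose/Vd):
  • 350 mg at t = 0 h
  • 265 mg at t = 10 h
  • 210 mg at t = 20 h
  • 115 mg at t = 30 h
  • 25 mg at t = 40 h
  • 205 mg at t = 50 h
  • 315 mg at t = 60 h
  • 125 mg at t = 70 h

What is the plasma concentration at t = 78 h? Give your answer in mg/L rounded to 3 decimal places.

402.182 mg/L

k = ln 2 / 18 = 0.03851 per h
Dose 1 (350 mg at t=0 h): 350·exp(−0.03851·78) = 17.362 mg/L
Dose 2 (265 mg at t=10 h): 265·exp(−0.03851·68) = 19.321 mg/L
Dose 3 (210 mg at t=20 h): 210·exp(−0.03851·58) = 22.503 mg/L
Dose 4 (115 mg at t=30 h): 115·exp(−0.03851·48) = 18.111 mg/L
Dose 5 (25 mg at t=40 h): 25·exp(−0.03851·38) = 5.787 mg/L
Dose 6 (205 mg at t=50 h): 205·exp(−0.03851·28) = 69.740 mg/L
Dose 7 (315 mg at t=60 h): 315·exp(−0.03851·18) = 157.500 mg/L
Dose 8 (125 mg at t=70 h): 125·exp(−0.03851·8) = 91.858 mg/L
C(78) = 17.362 + 19.321 + 22.503 + 18.111 + 5.787 + 69.740 + 157.500 + 91.858 = 402.182 mg/L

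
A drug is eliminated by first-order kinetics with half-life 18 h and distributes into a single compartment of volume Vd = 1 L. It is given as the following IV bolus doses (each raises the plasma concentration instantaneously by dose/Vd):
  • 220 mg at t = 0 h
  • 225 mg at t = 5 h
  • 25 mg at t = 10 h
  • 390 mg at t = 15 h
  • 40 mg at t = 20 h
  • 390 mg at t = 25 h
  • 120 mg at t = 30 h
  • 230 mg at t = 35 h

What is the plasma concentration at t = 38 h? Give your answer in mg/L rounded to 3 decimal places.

832.909 mg/L

k = ln 2 / 18 = 0.03851 per h
Dose 1 (220 mg at t=0 h): 220·exp(−0.03851·38) = 50.923 mg/L
Dose 2 (225 mg at t=5 h): 225·exp(−0.03851·33) = 63.138 mg/L
Dose 3 (25 mg at t=10 h): 25·exp(−0.03851·28) = 8.505 mg/L
Dose 4 (390 mg at t=15 h): 390·exp(−0.03851·23) = 160.848 mg/L
Dose 5 (40 mg at t=20 h): 40·exp(−0.03851·18) = 20.000 mg/L
Dose 6 (390 mg at t=25 h): 390·exp(−0.03851·13) = 236.404 mg/L
Dose 7 (120 mg at t=30 h): 120·exp(−0.03851·8) = 88.184 mg/L
Dose 8 (230 mg at t=35 h): 230·exp(−0.03851·3) = 204.907 mg/L
C(38) = 50.923 + 63.138 + 8.505 + 160.848 + 20.000 + 236.404 + 88.184 + 204.907 = 832.909 mg/L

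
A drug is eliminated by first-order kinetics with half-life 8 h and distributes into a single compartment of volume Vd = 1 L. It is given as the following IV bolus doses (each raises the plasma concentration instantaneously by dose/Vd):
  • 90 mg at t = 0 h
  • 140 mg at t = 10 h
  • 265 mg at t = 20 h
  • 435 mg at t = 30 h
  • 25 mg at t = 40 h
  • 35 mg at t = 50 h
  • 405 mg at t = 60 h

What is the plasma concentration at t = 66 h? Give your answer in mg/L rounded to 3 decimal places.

k = ln 2 / 8 = 0.08664 per h
Dose 1 (90 mg at t=0 h): 90·exp(−0.08664·66) = 0.296 mg/L
Dose 2 (140 mg at t=10 h): 140·exp(−0.08664·56) = 1.094 mg/L
Dose 3 (265 mg at t=20 h): 265·exp(−0.08664·46) = 4.924 mg/L
Dose 4 (435 mg at t=30 h): 435·exp(−0.08664·36) = 19.224 mg/L
Dose 5 (25 mg at t=40 h): 25·exp(−0.08664·26) = 2.628 mg/L
Dose 6 (35 mg at t=50 h): 35·exp(−0.08664·16) = 8.750 mg/L
Dose 7 (405 mg at t=60 h): 405·exp(−0.08664·6) = 240.814 mg/L
C(66) = 0.296 + 1.094 + 4.924 + 19.224 + 2.628 + 8.750 + 240.814 = 277.730 mg/L

277.730 mg/L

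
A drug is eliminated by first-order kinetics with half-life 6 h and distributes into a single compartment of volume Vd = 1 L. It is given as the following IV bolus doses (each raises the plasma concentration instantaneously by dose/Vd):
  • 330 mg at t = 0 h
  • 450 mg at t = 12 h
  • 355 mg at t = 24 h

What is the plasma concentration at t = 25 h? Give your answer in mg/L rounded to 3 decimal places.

434.870 mg/L

k = ln 2 / 6 = 0.11552 per h
Dose 1 (330 mg at t=0 h): 330·exp(−0.11552·25) = 18.375 mg/L
Dose 2 (450 mg at t=12 h): 450·exp(−0.11552·13) = 100.226 mg/L
Dose 3 (355 mg at t=24 h): 355·exp(−0.11552·1) = 316.269 mg/L
C(25) = 18.375 + 100.226 + 316.269 = 434.870 mg/L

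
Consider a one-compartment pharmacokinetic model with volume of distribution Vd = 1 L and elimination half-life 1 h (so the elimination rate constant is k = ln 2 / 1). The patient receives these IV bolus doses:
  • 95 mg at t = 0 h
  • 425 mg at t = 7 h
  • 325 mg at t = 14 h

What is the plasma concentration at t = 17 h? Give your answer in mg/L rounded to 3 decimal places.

41.041 mg/L

k = ln 2 / 1 = 0.69315 per h
Dose 1 (95 mg at t=0 h): 95·exp(−0.69315·17) = 0.001 mg/L
Dose 2 (425 mg at t=7 h): 425·exp(−0.69315·10) = 0.415 mg/L
Dose 3 (325 mg at t=14 h): 325·exp(−0.69315·3) = 40.625 mg/L
C(17) = 0.001 + 0.415 + 40.625 = 41.041 mg/L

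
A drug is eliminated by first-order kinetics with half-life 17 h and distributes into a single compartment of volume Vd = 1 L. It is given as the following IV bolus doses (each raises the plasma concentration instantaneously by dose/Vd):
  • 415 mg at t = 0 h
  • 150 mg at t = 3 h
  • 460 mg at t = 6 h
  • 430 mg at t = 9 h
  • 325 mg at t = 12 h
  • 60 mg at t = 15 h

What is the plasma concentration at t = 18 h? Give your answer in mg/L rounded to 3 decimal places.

k = ln 2 / 17 = 0.04077 per h
Dose 1 (415 mg at t=0 h): 415·exp(−0.04077·18) = 199.210 mg/L
Dose 2 (150 mg at t=3 h): 150·exp(−0.04077·15) = 81.372 mg/L
Dose 3 (460 mg at t=6 h): 460·exp(−0.04077·12) = 282.011 mg/L
Dose 4 (430 mg at t=9 h): 430·exp(−0.04077·9) = 297.920 mg/L
Dose 5 (325 mg at t=12 h): 325·exp(−0.04077·6) = 254.471 mg/L
Dose 6 (60 mg at t=15 h): 60·exp(−0.04077·3) = 53.092 mg/L
C(18) = 199.210 + 81.372 + 282.011 + 297.920 + 254.471 + 53.092 = 1168.075 mg/L

1168.075 mg/L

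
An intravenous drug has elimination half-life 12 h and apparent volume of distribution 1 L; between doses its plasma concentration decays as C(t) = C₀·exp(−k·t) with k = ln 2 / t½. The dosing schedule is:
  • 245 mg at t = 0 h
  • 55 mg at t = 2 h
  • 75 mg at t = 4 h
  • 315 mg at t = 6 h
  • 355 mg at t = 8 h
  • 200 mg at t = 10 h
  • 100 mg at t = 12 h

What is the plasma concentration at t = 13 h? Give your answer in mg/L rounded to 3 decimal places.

928.109 mg/L

k = ln 2 / 12 = 0.05776 per h
Dose 1 (245 mg at t=0 h): 245·exp(−0.05776·13) = 115.625 mg/L
Dose 2 (55 mg at t=2 h): 55·exp(−0.05776·11) = 29.135 mg/L
Dose 3 (75 mg at t=4 h): 75·exp(−0.05776·9) = 44.595 mg/L
Dose 4 (315 mg at t=6 h): 315·exp(−0.05776·7) = 210.237 mg/L
Dose 5 (355 mg at t=8 h): 355·exp(−0.05776·5) = 265.950 mg/L
Dose 6 (200 mg at t=10 h): 200·exp(−0.05776·3) = 168.179 mg/L
Dose 7 (100 mg at t=12 h): 100·exp(−0.05776·1) = 94.387 mg/L
C(13) = 115.625 + 29.135 + 44.595 + 210.237 + 265.950 + 168.179 + 94.387 = 928.109 mg/L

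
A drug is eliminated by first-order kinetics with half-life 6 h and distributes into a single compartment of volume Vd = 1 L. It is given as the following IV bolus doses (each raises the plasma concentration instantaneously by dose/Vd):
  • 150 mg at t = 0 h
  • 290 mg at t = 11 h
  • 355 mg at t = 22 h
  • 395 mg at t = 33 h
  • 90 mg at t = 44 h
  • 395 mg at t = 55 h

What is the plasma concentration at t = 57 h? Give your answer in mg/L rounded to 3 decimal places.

366.105 mg/L

k = ln 2 / 6 = 0.11552 per h
Dose 1 (150 mg at t=0 h): 150·exp(−0.11552·57) = 0.207 mg/L
Dose 2 (290 mg at t=11 h): 290·exp(−0.11552·46) = 1.427 mg/L
Dose 3 (355 mg at t=22 h): 355·exp(−0.11552·35) = 6.226 mg/L
Dose 4 (395 mg at t=33 h): 395·exp(−0.11552·24) = 24.688 mg/L
Dose 5 (90 mg at t=44 h): 90·exp(−0.11552·13) = 20.045 mg/L
Dose 6 (395 mg at t=55 h): 395·exp(−0.11552·2) = 313.512 mg/L
C(57) = 0.207 + 1.427 + 6.226 + 24.688 + 20.045 + 313.512 = 366.105 mg/L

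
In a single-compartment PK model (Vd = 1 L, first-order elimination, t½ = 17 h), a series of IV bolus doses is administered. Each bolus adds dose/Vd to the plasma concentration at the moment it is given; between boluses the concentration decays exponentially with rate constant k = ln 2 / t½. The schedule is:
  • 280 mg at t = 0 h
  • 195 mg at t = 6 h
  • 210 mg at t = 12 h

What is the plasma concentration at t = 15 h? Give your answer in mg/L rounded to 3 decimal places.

k = ln 2 / 17 = 0.04077 per h
Dose 1 (280 mg at t=0 h): 280·exp(−0.04077·15) = 151.895 mg/L
Dose 2 (195 mg at t=6 h): 195·exp(−0.04077·9) = 135.103 mg/L
Dose 3 (210 mg at t=12 h): 210·exp(−0.04077·3) = 185.822 mg/L
C(15) = 151.895 + 135.103 + 185.822 = 472.820 mg/L

472.820 mg/L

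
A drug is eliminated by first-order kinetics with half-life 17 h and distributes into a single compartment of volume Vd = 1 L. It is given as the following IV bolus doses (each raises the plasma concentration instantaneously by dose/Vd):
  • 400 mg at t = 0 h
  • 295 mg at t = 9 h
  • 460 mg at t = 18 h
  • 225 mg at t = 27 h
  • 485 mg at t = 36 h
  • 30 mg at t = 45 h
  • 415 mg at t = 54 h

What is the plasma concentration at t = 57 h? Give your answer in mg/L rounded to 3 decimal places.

832.445 mg/L

k = ln 2 / 17 = 0.04077 per h
Dose 1 (400 mg at t=0 h): 400·exp(−0.04077·57) = 39.149 mg/L
Dose 2 (295 mg at t=9 h): 295·exp(−0.04077·48) = 41.673 mg/L
Dose 3 (460 mg at t=18 h): 460·exp(−0.04077·39) = 93.791 mg/L
Dose 4 (225 mg at t=27 h): 225·exp(−0.04077·30) = 66.215 mg/L
Dose 5 (485 mg at t=36 h): 485·exp(−0.04077·21) = 206.007 mg/L
Dose 6 (30 mg at t=45 h): 30·exp(−0.04077·12) = 18.392 mg/L
Dose 7 (415 mg at t=54 h): 415·exp(−0.04077·3) = 367.219 mg/L
C(57) = 39.149 + 41.673 + 93.791 + 66.215 + 206.007 + 18.392 + 367.219 = 832.445 mg/L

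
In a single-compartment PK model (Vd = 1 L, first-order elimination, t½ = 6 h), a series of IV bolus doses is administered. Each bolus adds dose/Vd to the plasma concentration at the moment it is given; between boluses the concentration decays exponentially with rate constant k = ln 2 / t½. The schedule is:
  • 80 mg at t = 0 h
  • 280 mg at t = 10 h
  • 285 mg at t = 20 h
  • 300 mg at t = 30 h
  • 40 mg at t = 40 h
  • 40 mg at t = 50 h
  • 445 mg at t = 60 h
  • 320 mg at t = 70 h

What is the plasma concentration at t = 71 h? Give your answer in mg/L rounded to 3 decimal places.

k = ln 2 / 6 = 0.11552 per h
Dose 1 (80 mg at t=0 h): 80·exp(−0.11552·71) = 0.022 mg/L
Dose 2 (280 mg at t=10 h): 280·exp(−0.11552·61) = 0.244 mg/L
Dose 3 (285 mg at t=20 h): 285·exp(−0.11552·51) = 0.787 mg/L
Dose 4 (300 mg at t=30 h): 300·exp(−0.11552·41) = 2.631 mg/L
Dose 5 (40 mg at t=40 h): 40·exp(−0.11552·31) = 1.114 mg/L
Dose 6 (40 mg at t=50 h): 40·exp(−0.11552·21) = 3.536 mg/L
Dose 7 (445 mg at t=60 h): 445·exp(−0.11552·11) = 124.874 mg/L
Dose 8 (320 mg at t=70 h): 320·exp(−0.11552·1) = 285.088 mg/L
C(71) = 0.022 + 0.244 + 0.787 + 2.631 + 1.114 + 3.536 + 124.874 + 285.088 = 418.294 mg/L

418.294 mg/L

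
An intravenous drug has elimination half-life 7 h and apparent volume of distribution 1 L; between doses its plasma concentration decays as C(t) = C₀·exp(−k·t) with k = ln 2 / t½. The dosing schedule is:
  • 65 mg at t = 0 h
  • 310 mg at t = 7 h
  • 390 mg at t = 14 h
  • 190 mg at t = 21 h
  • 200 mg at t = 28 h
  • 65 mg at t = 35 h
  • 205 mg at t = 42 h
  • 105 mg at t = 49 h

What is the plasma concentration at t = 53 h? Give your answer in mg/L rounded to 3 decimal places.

187.191 mg/L

k = ln 2 / 7 = 0.09902 per h
Dose 1 (65 mg at t=0 h): 65·exp(−0.09902·53) = 0.342 mg/L
Dose 2 (310 mg at t=7 h): 310·exp(−0.09902·46) = 3.260 mg/L
Dose 3 (390 mg at t=14 h): 390·exp(−0.09902·39) = 8.202 mg/L
Dose 4 (190 mg at t=21 h): 190·exp(−0.09902·32) = 7.991 mg/L
Dose 5 (200 mg at t=28 h): 200·exp(−0.09902·25) = 16.824 mg/L
Dose 6 (65 mg at t=35 h): 65·exp(−0.09902·18) = 10.935 mg/L
Dose 7 (205 mg at t=42 h): 205·exp(−0.09902·11) = 68.977 mg/L
Dose 8 (105 mg at t=49 h): 105·exp(−0.09902·4) = 70.660 mg/L
C(53) = 0.342 + 3.260 + 8.202 + 7.991 + 16.824 + 10.935 + 68.977 + 70.660 = 187.191 mg/L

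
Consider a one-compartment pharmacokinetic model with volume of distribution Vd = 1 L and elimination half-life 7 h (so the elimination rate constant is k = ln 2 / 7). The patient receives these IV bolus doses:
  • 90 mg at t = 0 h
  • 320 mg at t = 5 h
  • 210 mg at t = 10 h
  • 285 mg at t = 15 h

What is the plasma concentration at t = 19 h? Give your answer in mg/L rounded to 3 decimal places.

k = ln 2 / 7 = 0.09902 per h
Dose 1 (90 mg at t=0 h): 90·exp(−0.09902·19) = 13.714 mg/L
Dose 2 (320 mg at t=5 h): 320·exp(−0.09902·14) = 80.000 mg/L
Dose 3 (210 mg at t=10 h): 210·exp(−0.09902·9) = 86.135 mg/L
Dose 4 (285 mg at t=15 h): 285·exp(−0.09902·4) = 191.791 mg/L
C(19) = 13.714 + 80.000 + 86.135 + 191.791 = 371.640 mg/L

371.640 mg/L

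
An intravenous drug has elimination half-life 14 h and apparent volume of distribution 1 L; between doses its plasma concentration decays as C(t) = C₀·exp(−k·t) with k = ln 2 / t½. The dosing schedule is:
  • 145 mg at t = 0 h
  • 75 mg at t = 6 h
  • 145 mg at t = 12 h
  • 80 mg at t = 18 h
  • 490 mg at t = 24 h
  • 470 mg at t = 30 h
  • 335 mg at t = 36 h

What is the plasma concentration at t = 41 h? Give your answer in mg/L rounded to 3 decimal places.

k = ln 2 / 14 = 0.04951 per h
Dose 1 (145 mg at t=0 h): 145·exp(−0.04951·41) = 19.045 mg/L
Dose 2 (75 mg at t=6 h): 75·exp(−0.04951·35) = 13.258 mg/L
Dose 3 (145 mg at t=12 h): 145·exp(−0.04951·29) = 34.499 mg/L
Dose 4 (80 mg at t=18 h): 80·exp(−0.04951·23) = 25.618 mg/L
Dose 5 (490 mg at t=24 h): 490·exp(−0.04951·17) = 211.183 mg/L
Dose 6 (470 mg at t=30 h): 470·exp(−0.04951·11) = 272.630 mg/L
Dose 7 (335 mg at t=36 h): 335·exp(−0.04951·5) = 261.538 mg/L
C(41) = 19.045 + 13.258 + 34.499 + 25.618 + 211.183 + 272.630 + 261.538 = 837.771 mg/L

837.771 mg/L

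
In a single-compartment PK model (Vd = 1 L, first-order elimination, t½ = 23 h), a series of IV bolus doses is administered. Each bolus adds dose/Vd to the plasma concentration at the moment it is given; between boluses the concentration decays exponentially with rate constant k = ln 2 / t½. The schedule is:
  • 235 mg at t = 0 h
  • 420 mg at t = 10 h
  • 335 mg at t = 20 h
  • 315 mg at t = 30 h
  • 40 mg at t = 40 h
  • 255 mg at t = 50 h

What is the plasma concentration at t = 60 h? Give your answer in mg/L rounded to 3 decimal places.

570.040 mg/L

k = ln 2 / 23 = 0.03014 per h
Dose 1 (235 mg at t=0 h): 235·exp(−0.03014·60) = 38.528 mg/L
Dose 2 (420 mg at t=10 h): 420·exp(−0.03014·50) = 93.076 mg/L
Dose 3 (335 mg at t=20 h): 335·exp(−0.03014·40) = 100.349 mg/L
Dose 4 (315 mg at t=30 h): 315·exp(−0.03014·30) = 127.545 mg/L
Dose 5 (40 mg at t=40 h): 40·exp(−0.03014·20) = 21.892 mg/L
Dose 6 (255 mg at t=50 h): 255·exp(−0.03014·10) = 188.650 mg/L
C(60) = 38.528 + 93.076 + 100.349 + 127.545 + 21.892 + 188.650 = 570.040 mg/L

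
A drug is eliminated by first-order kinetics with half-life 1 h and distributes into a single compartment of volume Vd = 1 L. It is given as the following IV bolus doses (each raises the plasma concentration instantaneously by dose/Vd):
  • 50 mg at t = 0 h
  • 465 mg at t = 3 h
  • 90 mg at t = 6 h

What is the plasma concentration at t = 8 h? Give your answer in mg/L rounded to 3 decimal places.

k = ln 2 / 1 = 0.69315 per h
Dose 1 (50 mg at t=0 h): 50·exp(−0.69315·8) = 0.195 mg/L
Dose 2 (465 mg at t=3 h): 465·exp(−0.69315·5) = 14.531 mg/L
Dose 3 (90 mg at t=6 h): 90·exp(−0.69315·2) = 22.500 mg/L
C(8) = 0.195 + 14.531 + 22.500 = 37.227 mg/L

37.227 mg/L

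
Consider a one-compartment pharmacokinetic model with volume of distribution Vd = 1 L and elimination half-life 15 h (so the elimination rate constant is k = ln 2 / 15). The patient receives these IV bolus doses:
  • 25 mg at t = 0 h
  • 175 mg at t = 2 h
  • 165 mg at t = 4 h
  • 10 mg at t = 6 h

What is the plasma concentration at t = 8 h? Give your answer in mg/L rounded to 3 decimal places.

296.171 mg/L

k = ln 2 / 15 = 0.04621 per h
Dose 1 (25 mg at t=0 h): 25·exp(−0.04621·8) = 17.274 mg/L
Dose 2 (175 mg at t=2 h): 175·exp(−0.04621·6) = 132.625 mg/L
Dose 3 (165 mg at t=4 h): 165·exp(−0.04621·4) = 137.154 mg/L
Dose 4 (10 mg at t=6 h): 10·exp(−0.04621·2) = 9.117 mg/L
C(8) = 17.274 + 132.625 + 137.154 + 9.117 = 296.171 mg/L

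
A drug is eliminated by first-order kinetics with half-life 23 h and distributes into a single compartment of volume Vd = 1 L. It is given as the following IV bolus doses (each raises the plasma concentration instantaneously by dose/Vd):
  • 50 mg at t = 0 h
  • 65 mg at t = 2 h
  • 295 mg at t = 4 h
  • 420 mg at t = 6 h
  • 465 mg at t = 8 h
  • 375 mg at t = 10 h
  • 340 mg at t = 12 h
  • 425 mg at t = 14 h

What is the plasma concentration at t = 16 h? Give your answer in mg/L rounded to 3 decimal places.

k = ln 2 / 23 = 0.03014 per h
Dose 1 (50 mg at t=0 h): 50·exp(−0.03014·16) = 30.872 mg/L
Dose 2 (65 mg at t=2 h): 65·exp(−0.03014·14) = 42.626 mg/L
Dose 3 (295 mg at t=4 h): 295·exp(−0.03014·12) = 205.477 mg/L
Dose 4 (420 mg at t=6 h): 420·exp(−0.03014·10) = 310.718 mg/L
Dose 5 (465 mg at t=8 h): 465·exp(−0.03014·8) = 365.382 mg/L
Dose 6 (375 mg at t=10 h): 375·exp(−0.03014·6) = 312.969 mg/L
Dose 7 (340 mg at t=12 h): 340·exp(−0.03014·4) = 301.388 mg/L
Dose 8 (425 mg at t=14 h): 425·exp(−0.03014·2) = 400.140 mg/L
C(16) = 30.872 + 42.626 + 205.477 + 310.718 + 365.382 + 312.969 + 301.388 + 400.140 = 1969.572 mg/L

1969.572 mg/L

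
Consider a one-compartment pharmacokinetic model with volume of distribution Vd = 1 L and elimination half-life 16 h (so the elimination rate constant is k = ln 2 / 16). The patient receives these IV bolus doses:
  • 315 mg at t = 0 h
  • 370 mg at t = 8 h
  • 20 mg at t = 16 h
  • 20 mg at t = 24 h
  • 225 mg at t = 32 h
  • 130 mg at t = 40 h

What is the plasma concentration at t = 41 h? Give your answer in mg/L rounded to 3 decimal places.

435.092 mg/L

k = ln 2 / 16 = 0.04332 per h
Dose 1 (315 mg at t=0 h): 315·exp(−0.04332·41) = 53.324 mg/L
Dose 2 (370 mg at t=8 h): 370·exp(−0.04332·33) = 88.578 mg/L
Dose 3 (20 mg at t=16 h): 20·exp(−0.04332·25) = 6.771 mg/L
Dose 4 (20 mg at t=24 h): 20·exp(−0.04332·17) = 9.576 mg/L
Dose 5 (225 mg at t=32 h): 225·exp(−0.04332·9) = 152.354 mg/L
Dose 6 (130 mg at t=40 h): 130·exp(−0.04332·1) = 124.488 mg/L
C(41) = 53.324 + 88.578 + 6.771 + 9.576 + 152.354 + 124.488 = 435.092 mg/L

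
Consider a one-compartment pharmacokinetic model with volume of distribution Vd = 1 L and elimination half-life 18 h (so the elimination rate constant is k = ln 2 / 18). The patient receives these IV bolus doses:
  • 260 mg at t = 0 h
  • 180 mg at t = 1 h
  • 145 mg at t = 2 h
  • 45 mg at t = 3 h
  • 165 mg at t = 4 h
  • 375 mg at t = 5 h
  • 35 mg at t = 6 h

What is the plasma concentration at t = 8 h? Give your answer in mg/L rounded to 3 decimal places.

k = ln 2 / 18 = 0.03851 per h
Dose 1 (260 mg at t=0 h): 260·exp(−0.03851·8) = 191.065 mg/L
Dose 2 (180 mg at t=1 h): 180·exp(−0.03851·7) = 137.469 mg/L
Dose 3 (145 mg at t=2 h): 145·exp(−0.03851·6) = 115.087 mg/L
Dose 4 (45 mg at t=3 h): 45·exp(−0.03851·5) = 37.119 mg/L
Dose 5 (165 mg at t=4 h): 165·exp(−0.03851·4) = 141.445 mg/L
Dose 6 (375 mg at t=5 h): 375·exp(−0.03851·3) = 334.087 mg/L
Dose 7 (35 mg at t=6 h): 35·exp(−0.03851·2) = 32.406 mg/L
C(8) = 191.065 + 137.469 + 115.087 + 37.119 + 141.445 + 334.087 + 32.406 = 988.678 mg/L

988.678 mg/L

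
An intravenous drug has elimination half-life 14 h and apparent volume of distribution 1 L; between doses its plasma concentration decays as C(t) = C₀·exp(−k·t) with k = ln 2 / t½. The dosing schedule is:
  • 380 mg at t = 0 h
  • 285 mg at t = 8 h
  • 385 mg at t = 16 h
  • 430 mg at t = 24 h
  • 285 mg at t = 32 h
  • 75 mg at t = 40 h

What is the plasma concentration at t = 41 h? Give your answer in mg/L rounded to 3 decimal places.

656.427 mg/L

k = ln 2 / 14 = 0.04951 per h
Dose 1 (380 mg at t=0 h): 380·exp(−0.04951·41) = 49.911 mg/L
Dose 2 (285 mg at t=8 h): 285·exp(−0.04951·33) = 55.626 mg/L
Dose 3 (385 mg at t=16 h): 385·exp(−0.04951·25) = 111.662 mg/L
Dose 4 (430 mg at t=24 h): 430·exp(−0.04951·17) = 185.324 mg/L
Dose 5 (285 mg at t=32 h): 285·exp(−0.04951·9) = 182.526 mg/L
Dose 6 (75 mg at t=40 h): 75·exp(−0.04951·1) = 71.377 mg/L
C(41) = 49.911 + 55.626 + 111.662 + 185.324 + 182.526 + 71.377 = 656.427 mg/L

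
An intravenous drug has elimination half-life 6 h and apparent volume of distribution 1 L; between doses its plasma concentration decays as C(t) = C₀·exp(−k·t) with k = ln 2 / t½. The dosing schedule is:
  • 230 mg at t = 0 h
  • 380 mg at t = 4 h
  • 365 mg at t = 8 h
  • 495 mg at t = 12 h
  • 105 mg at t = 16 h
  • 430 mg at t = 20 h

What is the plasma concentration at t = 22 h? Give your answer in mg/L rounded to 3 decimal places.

k = ln 2 / 6 = 0.11552 per h
Dose 1 (230 mg at t=0 h): 230·exp(−0.11552·22) = 18.111 mg/L
Dose 2 (380 mg at t=4 h): 380·exp(−0.11552·18) = 47.500 mg/L
Dose 3 (365 mg at t=8 h): 365·exp(−0.11552·14) = 72.425 mg/L
Dose 4 (495 mg at t=12 h): 495·exp(−0.11552·10) = 155.915 mg/L
Dose 5 (105 mg at t=16 h): 105·exp(−0.11552·6) = 52.500 mg/L
Dose 6 (430 mg at t=20 h): 430·exp(−0.11552·2) = 341.291 mg/L
C(22) = 18.111 + 47.500 + 72.425 + 155.915 + 52.500 + 341.291 = 687.743 mg/L

687.743 mg/L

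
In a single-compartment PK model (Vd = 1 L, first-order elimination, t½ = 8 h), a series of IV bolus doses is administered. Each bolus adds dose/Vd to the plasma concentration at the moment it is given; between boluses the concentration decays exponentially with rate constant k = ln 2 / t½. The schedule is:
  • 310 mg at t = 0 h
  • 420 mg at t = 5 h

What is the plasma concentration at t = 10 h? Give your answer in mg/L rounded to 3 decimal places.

k = ln 2 / 8 = 0.08664 per h
Dose 1 (310 mg at t=0 h): 310·exp(−0.08664·10) = 130.339 mg/L
Dose 2 (420 mg at t=5 h): 420·exp(−0.08664·5) = 272.336 mg/L
C(10) = 130.339 + 272.336 = 402.675 mg/L

402.675 mg/L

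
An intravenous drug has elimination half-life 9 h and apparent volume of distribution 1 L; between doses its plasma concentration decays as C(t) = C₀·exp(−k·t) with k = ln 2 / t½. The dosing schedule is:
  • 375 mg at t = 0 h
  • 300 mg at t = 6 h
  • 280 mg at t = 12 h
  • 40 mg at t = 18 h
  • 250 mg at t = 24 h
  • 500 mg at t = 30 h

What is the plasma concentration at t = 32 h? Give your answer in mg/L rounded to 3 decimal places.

k = ln 2 / 9 = 0.07702 per h
Dose 1 (375 mg at t=0 h): 375·exp(−0.07702·32) = 31.894 mg/L
Dose 2 (300 mg at t=6 h): 300·exp(−0.07702·26) = 40.502 mg/L
Dose 3 (280 mg at t=12 h): 280·exp(−0.07702·20) = 60.007 mg/L
Dose 4 (40 mg at t=18 h): 40·exp(−0.07702·14) = 13.608 mg/L
Dose 5 (250 mg at t=24 h): 250·exp(−0.07702·8) = 135.007 mg/L
Dose 6 (500 mg at t=30 h): 500·exp(−0.07702·2) = 428.622 mg/L
C(32) = 31.894 + 40.502 + 60.007 + 13.608 + 135.007 + 428.622 = 709.640 mg/L

709.640 mg/L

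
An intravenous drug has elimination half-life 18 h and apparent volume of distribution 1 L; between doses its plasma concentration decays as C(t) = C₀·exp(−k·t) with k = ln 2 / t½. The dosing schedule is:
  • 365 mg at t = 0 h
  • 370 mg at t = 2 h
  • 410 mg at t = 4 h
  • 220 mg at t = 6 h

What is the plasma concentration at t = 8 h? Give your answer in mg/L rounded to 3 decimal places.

k = ln 2 / 18 = 0.03851 per h
Dose 1 (365 mg at t=0 h): 365·exp(−0.03851·8) = 268.227 mg/L
Dose 2 (370 mg at t=2 h): 370·exp(−0.03851·6) = 293.669 mg/L
Dose 3 (410 mg at t=4 h): 410·exp(−0.03851·4) = 351.470 mg/L
Dose 4 (220 mg at t=6 h): 220·exp(−0.03851·2) = 203.692 mg/L
C(8) = 268.227 + 293.669 + 351.470 + 203.692 = 1117.058 mg/L

1117.058 mg/L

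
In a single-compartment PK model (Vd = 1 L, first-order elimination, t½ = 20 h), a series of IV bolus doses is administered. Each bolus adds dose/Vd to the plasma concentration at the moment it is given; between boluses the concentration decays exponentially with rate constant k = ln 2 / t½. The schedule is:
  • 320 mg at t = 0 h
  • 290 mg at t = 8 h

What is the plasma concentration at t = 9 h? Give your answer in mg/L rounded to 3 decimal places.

k = ln 2 / 20 = 0.03466 per h
Dose 1 (320 mg at t=0 h): 320·exp(−0.03466·9) = 234.254 mg/L
Dose 2 (290 mg at t=8 h): 290·exp(−0.03466·1) = 280.122 mg/L
C(9) = 234.254 + 280.122 = 514.375 mg/L

514.375 mg/L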